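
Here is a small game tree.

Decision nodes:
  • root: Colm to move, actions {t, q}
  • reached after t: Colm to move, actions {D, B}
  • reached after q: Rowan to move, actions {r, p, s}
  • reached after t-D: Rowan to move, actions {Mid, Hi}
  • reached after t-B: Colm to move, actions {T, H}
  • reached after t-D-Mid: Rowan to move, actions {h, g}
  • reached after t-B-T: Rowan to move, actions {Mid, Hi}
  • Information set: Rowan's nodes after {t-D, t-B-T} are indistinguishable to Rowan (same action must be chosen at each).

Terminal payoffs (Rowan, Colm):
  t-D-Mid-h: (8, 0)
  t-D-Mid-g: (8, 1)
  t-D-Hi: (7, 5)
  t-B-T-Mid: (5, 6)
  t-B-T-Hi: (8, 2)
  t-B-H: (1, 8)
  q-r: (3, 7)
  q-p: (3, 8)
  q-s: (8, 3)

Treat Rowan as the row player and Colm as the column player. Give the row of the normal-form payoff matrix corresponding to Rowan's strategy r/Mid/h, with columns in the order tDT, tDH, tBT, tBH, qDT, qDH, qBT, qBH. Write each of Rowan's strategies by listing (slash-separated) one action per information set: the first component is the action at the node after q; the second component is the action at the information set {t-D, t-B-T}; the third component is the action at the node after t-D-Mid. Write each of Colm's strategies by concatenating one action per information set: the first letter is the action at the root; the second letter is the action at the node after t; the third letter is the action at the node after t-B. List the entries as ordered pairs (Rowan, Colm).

vs tDT: Colm plays t → Colm plays D at [t] → Rowan plays Mid at [t-D] → Rowan plays h at [t-D-Mid] → (8, 0)
vs tDH: Colm plays t → Colm plays D at [t] → Rowan plays Mid at [t-D] → Rowan plays h at [t-D-Mid] → (8, 0)
vs tBT: Colm plays t → Colm plays B at [t] → Colm plays T at [t-B] → Rowan plays Mid at [t-B-T] → (5, 6)
vs tBH: Colm plays t → Colm plays B at [t] → Colm plays H at [t-B] → (1, 8)
vs qDT: Colm plays q → Rowan plays r at [q] → (3, 7)
vs qDH: Colm plays q → Rowan plays r at [q] → (3, 7)
vs qBT: Colm plays q → Rowan plays r at [q] → (3, 7)
vs qBH: Colm plays q → Rowan plays r at [q] → (3, 7)

(8,0) (8,0) (5,6) (1,8) (3,7) (3,7) (3,7) (3,7)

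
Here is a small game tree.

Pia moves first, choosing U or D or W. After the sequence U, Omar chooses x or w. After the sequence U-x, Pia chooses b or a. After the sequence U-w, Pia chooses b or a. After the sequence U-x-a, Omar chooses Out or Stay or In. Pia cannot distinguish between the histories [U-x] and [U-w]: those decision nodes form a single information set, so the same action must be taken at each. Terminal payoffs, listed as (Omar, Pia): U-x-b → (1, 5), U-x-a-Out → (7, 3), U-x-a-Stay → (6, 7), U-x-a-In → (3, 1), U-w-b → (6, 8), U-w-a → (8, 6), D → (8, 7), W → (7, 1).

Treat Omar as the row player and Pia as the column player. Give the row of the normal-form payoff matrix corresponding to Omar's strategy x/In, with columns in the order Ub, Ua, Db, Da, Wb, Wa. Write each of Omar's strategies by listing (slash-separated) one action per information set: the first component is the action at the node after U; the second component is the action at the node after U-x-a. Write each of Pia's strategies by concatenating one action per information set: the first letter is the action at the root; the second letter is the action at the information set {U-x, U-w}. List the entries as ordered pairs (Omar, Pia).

(1,5) (3,1) (8,7) (8,7) (7,1) (7,1)

vs Ub: Pia plays U → Omar plays x at [U] → Pia plays b at [U-x] → (1, 5)
vs Ua: Pia plays U → Omar plays x at [U] → Pia plays a at [U-x] → Omar plays In at [U-x-a] → (3, 1)
vs Db: Pia plays D → (8, 7)
vs Da: Pia plays D → (8, 7)
vs Wb: Pia plays W → (7, 1)
vs Wa: Pia plays W → (7, 1)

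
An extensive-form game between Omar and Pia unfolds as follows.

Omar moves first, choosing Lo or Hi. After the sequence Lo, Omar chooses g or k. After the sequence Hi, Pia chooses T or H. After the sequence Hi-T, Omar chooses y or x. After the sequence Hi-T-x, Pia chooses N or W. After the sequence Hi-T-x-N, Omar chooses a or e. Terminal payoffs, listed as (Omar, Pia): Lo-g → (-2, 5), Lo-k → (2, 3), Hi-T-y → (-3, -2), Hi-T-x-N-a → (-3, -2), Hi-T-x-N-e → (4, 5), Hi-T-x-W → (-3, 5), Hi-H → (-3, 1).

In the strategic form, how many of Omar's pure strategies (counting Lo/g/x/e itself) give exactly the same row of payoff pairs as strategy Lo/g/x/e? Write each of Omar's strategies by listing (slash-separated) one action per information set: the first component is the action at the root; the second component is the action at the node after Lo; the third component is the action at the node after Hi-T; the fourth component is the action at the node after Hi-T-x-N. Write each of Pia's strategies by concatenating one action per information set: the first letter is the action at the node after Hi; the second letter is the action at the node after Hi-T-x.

4

Row for Lo/g/x/e (columns TN, TW, HN, HW): (-2,5) (-2,5) (-2,5) (-2,5).
Under Lo/g/x/e, Omar's choice at the node after Hi-T and at the node after Hi-T-x-N can never be reached regardless of what Pia does, so varying those choices leaves every outcome unchanged.
Holding the reachable choices fixed and varying the unreachable ones freely already gives 2 × 2 = 4 equivalent strategies.
No other strategy reproduces this row, so those 4 are the full class: Lo/g/y/a, Lo/g/y/e, Lo/g/x/a, Lo/g/x/e.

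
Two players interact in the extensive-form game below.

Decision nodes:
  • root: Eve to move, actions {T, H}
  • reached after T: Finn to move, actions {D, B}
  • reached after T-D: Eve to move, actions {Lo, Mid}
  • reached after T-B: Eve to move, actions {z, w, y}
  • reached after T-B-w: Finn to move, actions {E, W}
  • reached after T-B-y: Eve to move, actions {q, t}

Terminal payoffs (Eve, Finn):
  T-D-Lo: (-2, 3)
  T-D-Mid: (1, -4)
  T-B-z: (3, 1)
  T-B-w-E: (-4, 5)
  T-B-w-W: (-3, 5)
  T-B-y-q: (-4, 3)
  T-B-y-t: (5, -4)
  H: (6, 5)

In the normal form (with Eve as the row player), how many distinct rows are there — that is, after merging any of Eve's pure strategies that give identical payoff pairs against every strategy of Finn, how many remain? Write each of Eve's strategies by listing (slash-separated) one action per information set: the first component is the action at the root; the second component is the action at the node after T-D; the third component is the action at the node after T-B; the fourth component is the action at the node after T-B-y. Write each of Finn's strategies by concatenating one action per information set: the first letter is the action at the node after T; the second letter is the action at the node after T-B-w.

Eve has 24 pure strategies: T/Lo/z/q, T/Lo/z/t, T/Lo/w/q, T/Lo/w/t, T/Lo/y/q, T/Lo/y/t, T/Mid/z/q, T/Mid/z/t, T/Mid/w/q, T/Mid/w/t, T/Mid/y/q, T/Mid/y/t, H/Lo/z/q, H/Lo/z/t, H/Lo/w/q, H/Lo/w/t, H/Lo/y/q, H/Lo/y/t, H/Mid/z/q, H/Mid/z/t, H/Mid/w/q, H/Mid/w/t, H/Mid/y/q, H/Mid/y/t. Columns: DE, DW, BE, BW.
{T/Lo/z/q, T/Lo/z/t} → row (-2,3) (-2,3) (3,1) (3,1)
{T/Lo/w/q, T/Lo/w/t} → row (-2,3) (-2,3) (-4,5) (-3,5)
{T/Lo/y/q} → row (-2,3) (-2,3) (-4,3) (-4,3)
{T/Lo/y/t} → row (-2,3) (-2,3) (5,-4) (5,-4)
{T/Mid/z/q, T/Mid/z/t} → row (1,-4) (1,-4) (3,1) (3,1)
{T/Mid/w/q, T/Mid/w/t} → row (1,-4) (1,-4) (-4,5) (-3,5)
{T/Mid/y/q} → row (1,-4) (1,-4) (-4,3) (-4,3)
{T/Mid/y/t} → row (1,-4) (1,-4) (5,-4) (5,-4)
{H/Lo/z/q, H/Lo/z/t, H/Lo/w/q, H/Lo/w/t, H/Lo/y/q, H/Lo/y/t, H/Mid/z/q, H/Mid/z/t, H/Mid/w/q, H/Mid/w/t, H/Mid/y/q, H/Mid/y/t} → row (6,5) (6,5) (6,5) (6,5)
That's 9 distinct rows out of 24 strategies.

9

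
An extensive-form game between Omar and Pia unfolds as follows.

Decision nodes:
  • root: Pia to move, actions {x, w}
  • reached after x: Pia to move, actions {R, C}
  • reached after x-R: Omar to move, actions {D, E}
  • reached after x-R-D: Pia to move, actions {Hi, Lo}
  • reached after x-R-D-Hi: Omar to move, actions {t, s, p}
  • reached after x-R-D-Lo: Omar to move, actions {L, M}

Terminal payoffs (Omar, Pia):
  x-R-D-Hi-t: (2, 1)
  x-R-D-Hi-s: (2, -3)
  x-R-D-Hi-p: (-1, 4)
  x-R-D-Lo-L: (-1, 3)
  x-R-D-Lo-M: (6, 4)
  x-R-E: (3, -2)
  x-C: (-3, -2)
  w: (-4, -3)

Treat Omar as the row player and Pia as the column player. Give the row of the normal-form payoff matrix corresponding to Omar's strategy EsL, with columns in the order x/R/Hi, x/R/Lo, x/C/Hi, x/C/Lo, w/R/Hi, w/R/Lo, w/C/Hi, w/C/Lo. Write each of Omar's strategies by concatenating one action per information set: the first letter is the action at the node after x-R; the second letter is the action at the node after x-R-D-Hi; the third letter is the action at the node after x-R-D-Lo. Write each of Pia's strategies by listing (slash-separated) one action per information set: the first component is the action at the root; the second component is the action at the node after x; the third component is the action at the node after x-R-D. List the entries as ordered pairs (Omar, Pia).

vs x/R/Hi: Pia plays x → Pia plays R at [x] → Omar plays E at [x-R] → (3, -2)
vs x/R/Lo: Pia plays x → Pia plays R at [x] → Omar plays E at [x-R] → (3, -2)
vs x/C/Hi: Pia plays x → Pia plays C at [x] → (-3, -2)
vs x/C/Lo: Pia plays x → Pia plays C at [x] → (-3, -2)
vs w/R/Hi: Pia plays w → (-4, -3)
vs w/R/Lo: Pia plays w → (-4, -3)
vs w/C/Hi: Pia plays w → (-4, -3)
vs w/C/Lo: Pia plays w → (-4, -3)

(3,-2) (3,-2) (-3,-2) (-3,-2) (-4,-3) (-4,-3) (-4,-3) (-4,-3)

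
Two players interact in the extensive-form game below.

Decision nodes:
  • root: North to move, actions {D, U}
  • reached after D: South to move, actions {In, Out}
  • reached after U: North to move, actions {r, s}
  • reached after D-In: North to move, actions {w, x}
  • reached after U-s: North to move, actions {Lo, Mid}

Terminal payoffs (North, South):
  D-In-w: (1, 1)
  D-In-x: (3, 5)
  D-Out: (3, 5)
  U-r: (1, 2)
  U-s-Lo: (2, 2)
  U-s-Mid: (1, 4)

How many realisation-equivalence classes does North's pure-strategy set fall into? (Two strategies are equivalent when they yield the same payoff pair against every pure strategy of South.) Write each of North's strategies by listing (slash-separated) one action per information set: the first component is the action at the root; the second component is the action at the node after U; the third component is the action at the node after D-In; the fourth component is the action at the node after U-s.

5

North has 16 pure strategies: D/r/w/Lo, D/r/w/Mid, D/r/x/Lo, D/r/x/Mid, D/s/w/Lo, D/s/w/Mid, D/s/x/Lo, D/s/x/Mid, U/r/w/Lo, U/r/w/Mid, U/r/x/Lo, U/r/x/Mid, U/s/w/Lo, U/s/w/Mid, U/s/x/Lo, U/s/x/Mid. Columns: In, Out.
{D/r/w/Lo, D/r/w/Mid, D/s/w/Lo, D/s/w/Mid} → row (1,1) (3,5)
{D/r/x/Lo, D/r/x/Mid, D/s/x/Lo, D/s/x/Mid} → row (3,5) (3,5)
{U/r/w/Lo, U/r/w/Mid, U/r/x/Lo, U/r/x/Mid} → row (1,2) (1,2)
{U/s/w/Lo, U/s/x/Lo} → row (2,2) (2,2)
{U/s/w/Mid, U/s/x/Mid} → row (1,4) (1,4)
That's 5 distinct rows out of 16 strategies.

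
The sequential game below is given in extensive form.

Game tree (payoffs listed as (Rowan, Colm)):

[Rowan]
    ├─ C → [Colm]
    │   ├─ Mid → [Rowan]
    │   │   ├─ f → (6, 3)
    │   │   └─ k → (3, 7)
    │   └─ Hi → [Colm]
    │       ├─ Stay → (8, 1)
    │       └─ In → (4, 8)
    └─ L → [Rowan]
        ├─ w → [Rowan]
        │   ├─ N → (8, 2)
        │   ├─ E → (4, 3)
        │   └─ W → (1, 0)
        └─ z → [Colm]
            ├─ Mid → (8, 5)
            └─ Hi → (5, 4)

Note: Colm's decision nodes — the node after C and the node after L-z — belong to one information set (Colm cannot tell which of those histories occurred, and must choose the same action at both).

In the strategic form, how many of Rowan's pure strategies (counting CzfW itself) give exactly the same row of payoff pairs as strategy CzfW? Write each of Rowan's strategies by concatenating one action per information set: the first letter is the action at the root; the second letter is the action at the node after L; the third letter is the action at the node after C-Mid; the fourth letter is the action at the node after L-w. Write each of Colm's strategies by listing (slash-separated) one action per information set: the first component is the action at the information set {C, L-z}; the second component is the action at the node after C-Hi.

Row for CzfW (columns Mid/Stay, Mid/In, Hi/Stay, Hi/In): (6,3) (6,3) (8,1) (4,8).
Under CzfW, Rowan's choice at the node after L and at the node after L-w can never be reached regardless of what Colm does, so varying those choices leaves every outcome unchanged.
Holding the reachable choices fixed and varying the unreachable ones freely already gives 2 × 3 = 6 equivalent strategies.
No other strategy reproduces this row, so those 6 are the full class: CwfN, CwfE, CwfW, CzfN, CzfE, CzfW.

6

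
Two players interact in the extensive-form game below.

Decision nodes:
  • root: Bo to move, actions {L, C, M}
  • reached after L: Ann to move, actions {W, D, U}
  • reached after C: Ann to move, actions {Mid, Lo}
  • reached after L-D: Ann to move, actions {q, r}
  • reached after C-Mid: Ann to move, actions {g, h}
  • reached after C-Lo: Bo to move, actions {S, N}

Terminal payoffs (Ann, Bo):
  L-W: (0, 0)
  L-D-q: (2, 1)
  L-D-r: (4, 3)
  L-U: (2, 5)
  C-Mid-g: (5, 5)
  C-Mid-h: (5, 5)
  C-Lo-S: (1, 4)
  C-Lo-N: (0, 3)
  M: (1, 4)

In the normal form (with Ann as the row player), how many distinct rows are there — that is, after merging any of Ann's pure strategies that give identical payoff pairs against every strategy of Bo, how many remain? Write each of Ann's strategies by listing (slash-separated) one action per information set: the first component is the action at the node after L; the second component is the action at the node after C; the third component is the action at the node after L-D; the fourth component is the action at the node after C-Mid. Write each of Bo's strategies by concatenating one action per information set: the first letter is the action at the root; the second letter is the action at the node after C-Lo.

8

Ann has 24 pure strategies: W/Mid/q/g, W/Mid/q/h, W/Mid/r/g, W/Mid/r/h, W/Lo/q/g, W/Lo/q/h, W/Lo/r/g, W/Lo/r/h, D/Mid/q/g, D/Mid/q/h, D/Mid/r/g, D/Mid/r/h, D/Lo/q/g, D/Lo/q/h, D/Lo/r/g, D/Lo/r/h, U/Mid/q/g, U/Mid/q/h, U/Mid/r/g, U/Mid/r/h, U/Lo/q/g, U/Lo/q/h, U/Lo/r/g, U/Lo/r/h. Columns: LS, LN, CS, CN, MS, MN.
{W/Mid/q/g, W/Mid/q/h, W/Mid/r/g, W/Mid/r/h} → row (0,0) (0,0) (5,5) (5,5) (1,4) (1,4)
{W/Lo/q/g, W/Lo/q/h, W/Lo/r/g, W/Lo/r/h} → row (0,0) (0,0) (1,4) (0,3) (1,4) (1,4)
{D/Mid/q/g, D/Mid/q/h} → row (2,1) (2,1) (5,5) (5,5) (1,4) (1,4)
{D/Mid/r/g, D/Mid/r/h} → row (4,3) (4,3) (5,5) (5,5) (1,4) (1,4)
{D/Lo/q/g, D/Lo/q/h} → row (2,1) (2,1) (1,4) (0,3) (1,4) (1,4)
{D/Lo/r/g, D/Lo/r/h} → row (4,3) (4,3) (1,4) (0,3) (1,4) (1,4)
{U/Mid/q/g, U/Mid/q/h, U/Mid/r/g, U/Mid/r/h} → row (2,5) (2,5) (5,5) (5,5) (1,4) (1,4)
{U/Lo/q/g, U/Lo/q/h, U/Lo/r/g, U/Lo/r/h} → row (2,5) (2,5) (1,4) (0,3) (1,4) (1,4)
That's 8 distinct rows out of 24 strategies.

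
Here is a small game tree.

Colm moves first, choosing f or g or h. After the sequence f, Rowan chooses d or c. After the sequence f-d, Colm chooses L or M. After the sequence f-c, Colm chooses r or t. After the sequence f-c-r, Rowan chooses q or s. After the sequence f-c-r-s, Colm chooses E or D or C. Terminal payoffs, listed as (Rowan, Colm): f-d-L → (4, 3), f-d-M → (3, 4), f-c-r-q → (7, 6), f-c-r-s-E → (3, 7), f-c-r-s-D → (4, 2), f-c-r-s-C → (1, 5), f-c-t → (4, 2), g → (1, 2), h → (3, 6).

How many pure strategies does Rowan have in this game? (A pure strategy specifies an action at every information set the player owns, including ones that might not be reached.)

Rowan owns the node after f with actions {d, c} — two choices.
Rowan owns the node after f-c-r with actions {q, s} — two choices.
A pure strategy fixes one action at each information set independently, so the count is the product 2 × 2 = 4.

4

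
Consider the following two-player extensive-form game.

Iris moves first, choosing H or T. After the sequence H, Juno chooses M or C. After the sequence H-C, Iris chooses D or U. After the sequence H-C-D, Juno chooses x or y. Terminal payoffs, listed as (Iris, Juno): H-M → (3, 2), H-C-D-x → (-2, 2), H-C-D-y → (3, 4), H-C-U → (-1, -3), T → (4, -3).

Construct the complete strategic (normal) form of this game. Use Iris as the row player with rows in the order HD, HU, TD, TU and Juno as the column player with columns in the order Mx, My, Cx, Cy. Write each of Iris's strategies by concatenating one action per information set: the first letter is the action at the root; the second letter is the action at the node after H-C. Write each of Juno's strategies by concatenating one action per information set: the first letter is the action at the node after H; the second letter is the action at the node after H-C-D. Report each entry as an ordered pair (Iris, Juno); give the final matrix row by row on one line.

           Mx       My       Cx       Cy
  HD    (3,2)    (3,2)   (-2,2)    (3,4)
  HU    (3,2)    (3,2)  (-1,-3)  (-1,-3)
  TD   (4,-3)   (4,-3)   (4,-3)   (4,-3)
  TU   (4,-3)   (4,-3)   (4,-3)   (4,-3)

HD: (3,2) (3,2) (-2,2) (3,4) | HU: (3,2) (3,2) (-1,-3) (-1,-3) | TD: (4,-3) (4,-3) (4,-3) (4,-3) | TU: (4,-3) (4,-3) (4,-3) (4,-3)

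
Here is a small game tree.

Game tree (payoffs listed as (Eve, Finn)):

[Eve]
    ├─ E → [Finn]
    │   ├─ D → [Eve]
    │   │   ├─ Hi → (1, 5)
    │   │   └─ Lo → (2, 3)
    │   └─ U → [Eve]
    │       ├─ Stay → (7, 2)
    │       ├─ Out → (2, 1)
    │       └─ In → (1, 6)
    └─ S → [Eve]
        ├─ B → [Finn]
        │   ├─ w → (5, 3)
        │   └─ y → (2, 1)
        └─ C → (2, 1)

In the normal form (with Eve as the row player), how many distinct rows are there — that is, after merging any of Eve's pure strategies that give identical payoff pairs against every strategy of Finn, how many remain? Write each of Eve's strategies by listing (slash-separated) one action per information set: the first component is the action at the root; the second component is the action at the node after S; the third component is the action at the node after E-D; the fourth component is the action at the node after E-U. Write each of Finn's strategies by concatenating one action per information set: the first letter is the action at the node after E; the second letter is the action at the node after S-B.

8

Eve has 24 pure strategies: E/B/Hi/Stay, E/B/Hi/Out, E/B/Hi/In, E/B/Lo/Stay, E/B/Lo/Out, E/B/Lo/In, E/C/Hi/Stay, E/C/Hi/Out, E/C/Hi/In, E/C/Lo/Stay, E/C/Lo/Out, E/C/Lo/In, S/B/Hi/Stay, S/B/Hi/Out, S/B/Hi/In, S/B/Lo/Stay, S/B/Lo/Out, S/B/Lo/In, S/C/Hi/Stay, S/C/Hi/Out, S/C/Hi/In, S/C/Lo/Stay, S/C/Lo/Out, S/C/Lo/In. Columns: Dw, Dy, Uw, Uy.
{E/B/Hi/Stay, E/C/Hi/Stay} → row (1,5) (1,5) (7,2) (7,2)
{E/B/Hi/Out, E/C/Hi/Out} → row (1,5) (1,5) (2,1) (2,1)
{E/B/Hi/In, E/C/Hi/In} → row (1,5) (1,5) (1,6) (1,6)
{E/B/Lo/Stay, E/C/Lo/Stay} → row (2,3) (2,3) (7,2) (7,2)
{E/B/Lo/Out, E/C/Lo/Out} → row (2,3) (2,3) (2,1) (2,1)
{E/B/Lo/In, E/C/Lo/In} → row (2,3) (2,3) (1,6) (1,6)
{S/B/Hi/Stay, S/B/Hi/Out, S/B/Hi/In, S/B/Lo/Stay, S/B/Lo/Out, S/B/Lo/In} → row (5,3) (2,1) (5,3) (2,1)
{S/C/Hi/Stay, S/C/Hi/Out, S/C/Hi/In, S/C/Lo/Stay, S/C/Lo/Out, S/C/Lo/In} → row (2,1) (2,1) (2,1) (2,1)
That's 8 distinct rows out of 24 strategies.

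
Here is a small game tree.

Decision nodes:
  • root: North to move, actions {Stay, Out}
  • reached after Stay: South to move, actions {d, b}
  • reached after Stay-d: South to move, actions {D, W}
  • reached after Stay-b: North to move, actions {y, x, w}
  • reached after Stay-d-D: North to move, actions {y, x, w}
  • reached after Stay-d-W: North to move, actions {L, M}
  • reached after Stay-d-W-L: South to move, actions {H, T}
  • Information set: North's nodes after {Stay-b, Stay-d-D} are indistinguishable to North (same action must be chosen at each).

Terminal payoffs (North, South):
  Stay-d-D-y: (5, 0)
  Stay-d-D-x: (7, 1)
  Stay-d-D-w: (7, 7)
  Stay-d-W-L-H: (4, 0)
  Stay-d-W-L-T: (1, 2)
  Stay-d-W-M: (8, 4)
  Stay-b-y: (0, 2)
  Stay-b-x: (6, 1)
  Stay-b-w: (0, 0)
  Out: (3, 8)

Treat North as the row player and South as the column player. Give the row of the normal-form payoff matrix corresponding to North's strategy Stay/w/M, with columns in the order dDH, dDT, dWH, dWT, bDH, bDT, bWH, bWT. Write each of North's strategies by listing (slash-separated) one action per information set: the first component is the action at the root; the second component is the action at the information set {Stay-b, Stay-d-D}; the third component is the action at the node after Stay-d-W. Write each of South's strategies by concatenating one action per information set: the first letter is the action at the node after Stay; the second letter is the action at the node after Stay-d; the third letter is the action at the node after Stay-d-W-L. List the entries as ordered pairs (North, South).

(7,7) (7,7) (8,4) (8,4) (0,0) (0,0) (0,0) (0,0)

vs dDH: North plays Stay → South plays d at [Stay] → South plays D at [Stay-d] → North plays w at [Stay-d-D] → (7, 7)
vs dDT: North plays Stay → South plays d at [Stay] → South plays D at [Stay-d] → North plays w at [Stay-d-D] → (7, 7)
vs dWH: North plays Stay → South plays d at [Stay] → South plays W at [Stay-d] → North plays M at [Stay-d-W] → (8, 4)
vs dWT: North plays Stay → South plays d at [Stay] → South plays W at [Stay-d] → North plays M at [Stay-d-W] → (8, 4)
vs bDH: North plays Stay → South plays b at [Stay] → North plays w at [Stay-b] → (0, 0)
vs bDT: North plays Stay → South plays b at [Stay] → North plays w at [Stay-b] → (0, 0)
vs bWH: North plays Stay → South plays b at [Stay] → North plays w at [Stay-b] → (0, 0)
vs bWT: North plays Stay → South plays b at [Stay] → North plays w at [Stay-b] → (0, 0)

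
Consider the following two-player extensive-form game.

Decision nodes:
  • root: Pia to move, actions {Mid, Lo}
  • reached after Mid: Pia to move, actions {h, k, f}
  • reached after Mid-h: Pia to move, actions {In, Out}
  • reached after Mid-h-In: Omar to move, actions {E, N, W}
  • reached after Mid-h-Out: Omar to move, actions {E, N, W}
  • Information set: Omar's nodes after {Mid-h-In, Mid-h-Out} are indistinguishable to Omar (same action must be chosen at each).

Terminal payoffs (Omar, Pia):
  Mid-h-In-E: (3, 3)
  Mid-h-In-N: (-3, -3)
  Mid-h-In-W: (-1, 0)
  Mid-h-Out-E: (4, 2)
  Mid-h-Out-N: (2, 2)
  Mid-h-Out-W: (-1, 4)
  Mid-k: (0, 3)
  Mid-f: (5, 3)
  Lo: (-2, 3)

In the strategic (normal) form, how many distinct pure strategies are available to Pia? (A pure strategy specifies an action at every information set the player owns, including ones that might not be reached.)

Pia owns the root with actions {Mid, Lo} — two choices.
Pia owns the node after Mid with actions {h, k, f} — three choices.
Pia owns the node after Mid-h with actions {In, Out} — two choices.
A pure strategy fixes one action at each information set independently, so the count is the product 2 × 3 × 2 = 12.
(For reference, Omar has 3 pure strategies, giving a 12×3 normal-form matrix.)

12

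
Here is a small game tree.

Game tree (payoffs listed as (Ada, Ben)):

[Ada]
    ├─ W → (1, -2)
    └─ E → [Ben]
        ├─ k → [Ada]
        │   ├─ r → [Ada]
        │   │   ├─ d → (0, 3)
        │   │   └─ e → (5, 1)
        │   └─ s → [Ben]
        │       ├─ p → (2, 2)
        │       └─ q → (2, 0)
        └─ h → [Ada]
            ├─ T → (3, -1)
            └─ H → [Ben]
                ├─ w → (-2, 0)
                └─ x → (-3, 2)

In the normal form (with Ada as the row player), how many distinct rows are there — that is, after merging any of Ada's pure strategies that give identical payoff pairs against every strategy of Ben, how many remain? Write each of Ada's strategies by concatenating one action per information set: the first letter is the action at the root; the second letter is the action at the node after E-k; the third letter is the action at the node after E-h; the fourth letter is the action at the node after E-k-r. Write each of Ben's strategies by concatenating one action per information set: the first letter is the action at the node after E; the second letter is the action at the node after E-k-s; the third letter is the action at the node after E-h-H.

7

Ada has 16 pure strategies: WrTd, WrTe, WrHd, WrHe, WsTd, WsTe, WsHd, WsHe, ErTd, ErTe, ErHd, ErHe, EsTd, EsTe, EsHd, EsHe. Columns: kpw, kpx, kqw, kqx, hpw, hpx, hqw, hqx.
{WrTd, WrTe, WrHd, WrHe, WsTd, WsTe, WsHd, WsHe} → row (1,-2) (1,-2) (1,-2) (1,-2) (1,-2) (1,-2) (1,-2) (1,-2)
{ErTd} → row (0,3) (0,3) (0,3) (0,3) (3,-1) (3,-1) (3,-1) (3,-1)
{ErTe} → row (5,1) (5,1) (5,1) (5,1) (3,-1) (3,-1) (3,-1) (3,-1)
{ErHd} → row (0,3) (0,3) (0,3) (0,3) (-2,0) (-3,2) (-2,0) (-3,2)
{ErHe} → row (5,1) (5,1) (5,1) (5,1) (-2,0) (-3,2) (-2,0) (-3,2)
{EsTd, EsTe} → row (2,2) (2,2) (2,0) (2,0) (3,-1) (3,-1) (3,-1) (3,-1)
{EsHd, EsHe} → row (2,2) (2,2) (2,0) (2,0) (-2,0) (-3,2) (-2,0) (-3,2)
That's 7 distinct rows out of 16 strategies.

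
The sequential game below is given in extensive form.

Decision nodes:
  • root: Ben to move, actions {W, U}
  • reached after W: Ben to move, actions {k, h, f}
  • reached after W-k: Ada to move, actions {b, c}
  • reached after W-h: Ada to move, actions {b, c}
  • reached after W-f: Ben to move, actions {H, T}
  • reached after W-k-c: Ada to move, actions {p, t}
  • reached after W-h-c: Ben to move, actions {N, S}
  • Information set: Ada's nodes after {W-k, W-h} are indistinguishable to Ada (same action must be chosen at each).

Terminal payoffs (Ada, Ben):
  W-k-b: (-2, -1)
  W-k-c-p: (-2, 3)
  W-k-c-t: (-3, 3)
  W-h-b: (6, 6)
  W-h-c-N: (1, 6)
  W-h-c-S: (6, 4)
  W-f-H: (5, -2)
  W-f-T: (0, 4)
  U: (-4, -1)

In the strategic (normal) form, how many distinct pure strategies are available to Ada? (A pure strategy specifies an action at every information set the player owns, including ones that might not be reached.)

Ada owns the information set {W-k, W-h} with actions {b, c} — two choices.
Ada owns the node after W-k-c with actions {p, t} — two choices.
A pure strategy fixes one action at each information set independently, so the count is the product 2 × 2 = 4.
(For reference, Ben has 24 pure strategies, giving a 4×24 normal-form matrix.)

4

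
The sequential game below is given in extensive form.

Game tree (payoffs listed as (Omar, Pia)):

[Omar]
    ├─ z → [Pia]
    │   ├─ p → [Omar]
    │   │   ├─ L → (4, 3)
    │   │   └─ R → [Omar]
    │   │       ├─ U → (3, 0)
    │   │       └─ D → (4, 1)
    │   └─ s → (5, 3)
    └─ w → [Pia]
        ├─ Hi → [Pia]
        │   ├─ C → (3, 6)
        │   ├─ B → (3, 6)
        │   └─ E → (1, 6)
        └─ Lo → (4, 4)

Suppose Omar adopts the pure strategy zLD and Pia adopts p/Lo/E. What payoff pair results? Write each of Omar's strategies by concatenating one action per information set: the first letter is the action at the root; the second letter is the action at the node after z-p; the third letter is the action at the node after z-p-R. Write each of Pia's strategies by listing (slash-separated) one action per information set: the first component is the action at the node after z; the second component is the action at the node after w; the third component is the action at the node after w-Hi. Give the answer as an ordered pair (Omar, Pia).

Trace the play path from the root:
  Omar plays z
  Pia plays p at [z]
  Omar plays L at [z-p]
→ terminal payoff (4, 3).
(Omar's choice at the node after z-p-R is never reached on this path, so it doesn't affect the outcome.)

(4, 3)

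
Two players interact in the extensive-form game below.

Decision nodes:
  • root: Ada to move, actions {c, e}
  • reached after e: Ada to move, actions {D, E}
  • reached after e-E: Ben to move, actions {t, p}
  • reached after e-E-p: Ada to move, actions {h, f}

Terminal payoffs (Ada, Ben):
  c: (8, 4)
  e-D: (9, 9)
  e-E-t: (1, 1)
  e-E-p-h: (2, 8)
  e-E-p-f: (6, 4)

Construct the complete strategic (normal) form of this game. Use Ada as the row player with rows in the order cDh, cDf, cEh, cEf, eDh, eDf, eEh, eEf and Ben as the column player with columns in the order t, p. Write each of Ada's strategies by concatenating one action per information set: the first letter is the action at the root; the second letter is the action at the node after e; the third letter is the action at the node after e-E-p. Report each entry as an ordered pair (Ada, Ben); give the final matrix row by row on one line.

cDh: (8,4) (8,4) | cDf: (8,4) (8,4) | cEh: (8,4) (8,4) | cEf: (8,4) (8,4) | eDh: (9,9) (9,9) | eDf: (9,9) (9,9) | eEh: (1,1) (2,8) | eEf: (1,1) (6,4)

            t        p
 cDh    (8,4)    (8,4)
 cDf    (8,4)    (8,4)
 cEh    (8,4)    (8,4)
 cEf    (8,4)    (8,4)
 eDh    (9,9)    (9,9)
 eDf    (9,9)    (9,9)
 eEh    (1,1)    (2,8)
 eEf    (1,1)    (6,4)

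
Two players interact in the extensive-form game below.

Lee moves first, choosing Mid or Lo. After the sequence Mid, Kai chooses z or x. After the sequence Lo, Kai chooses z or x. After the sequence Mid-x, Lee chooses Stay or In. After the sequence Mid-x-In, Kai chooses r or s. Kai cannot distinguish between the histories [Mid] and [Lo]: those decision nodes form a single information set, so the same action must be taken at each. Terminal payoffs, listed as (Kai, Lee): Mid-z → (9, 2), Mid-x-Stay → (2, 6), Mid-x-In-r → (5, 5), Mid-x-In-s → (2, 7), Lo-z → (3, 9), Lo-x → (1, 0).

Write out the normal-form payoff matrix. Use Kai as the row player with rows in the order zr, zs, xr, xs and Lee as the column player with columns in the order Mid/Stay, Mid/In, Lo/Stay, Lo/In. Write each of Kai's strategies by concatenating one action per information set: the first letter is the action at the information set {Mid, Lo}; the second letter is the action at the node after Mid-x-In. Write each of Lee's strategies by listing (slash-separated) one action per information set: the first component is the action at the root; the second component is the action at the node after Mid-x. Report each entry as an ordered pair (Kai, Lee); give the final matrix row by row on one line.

Row zr: Mid/Stay→(9,2), Mid/In→(9,2), Lo/Stay→(3,9), Lo/In→(3,9)
Row zs: Mid/Stay→(9,2), Mid/In→(9,2), Lo/Stay→(3,9), Lo/In→(3,9)
Row xr: Mid/Stay→(2,6), Mid/In→(5,5), Lo/Stay→(1,0), Lo/In→(1,0)
Row xs: Mid/Stay→(2,6), Mid/In→(2,7), Lo/Stay→(1,0), Lo/In→(1,0)

zr: (9,2) (9,2) (3,9) (3,9) | zs: (9,2) (9,2) (3,9) (3,9) | xr: (2,6) (5,5) (1,0) (1,0) | xs: (2,6) (2,7) (1,0) (1,0)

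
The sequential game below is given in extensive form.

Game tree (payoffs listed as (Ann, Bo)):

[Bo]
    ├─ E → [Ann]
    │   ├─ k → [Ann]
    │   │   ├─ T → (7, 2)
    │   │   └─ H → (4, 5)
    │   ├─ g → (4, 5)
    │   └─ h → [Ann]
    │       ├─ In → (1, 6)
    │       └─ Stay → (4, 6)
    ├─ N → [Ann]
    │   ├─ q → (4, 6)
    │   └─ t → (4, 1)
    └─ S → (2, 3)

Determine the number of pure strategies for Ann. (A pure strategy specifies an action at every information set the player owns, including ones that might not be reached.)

24

Ann owns the node after E with actions {k, g, h} — three choices.
Ann owns the node after N with actions {q, t} — two choices.
Ann owns the node after E-k with actions {T, H} — two choices.
Ann owns the node after E-h with actions {In, Stay} — two choices.
A pure strategy fixes one action at each information set independently, so the count is the product 3 × 2 × 2 × 2 = 24.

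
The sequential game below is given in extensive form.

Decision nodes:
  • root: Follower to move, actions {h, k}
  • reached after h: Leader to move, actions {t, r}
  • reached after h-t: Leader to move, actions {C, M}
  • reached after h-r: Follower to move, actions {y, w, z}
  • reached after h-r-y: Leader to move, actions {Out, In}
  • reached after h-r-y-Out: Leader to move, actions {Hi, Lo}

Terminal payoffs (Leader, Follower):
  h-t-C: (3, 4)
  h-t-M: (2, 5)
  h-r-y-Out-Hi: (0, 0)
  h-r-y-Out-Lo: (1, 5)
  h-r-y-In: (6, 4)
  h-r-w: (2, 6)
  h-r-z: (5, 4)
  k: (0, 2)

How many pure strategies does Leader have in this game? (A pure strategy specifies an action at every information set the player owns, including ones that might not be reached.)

Leader owns the node after h with actions {t, r} — two choices.
Leader owns the node after h-t with actions {C, M} — two choices.
Leader owns the node after h-r-y with actions {Out, In} — two choices.
Leader owns the node after h-r-y-Out with actions {Hi, Lo} — two choices.
A pure strategy fixes one action at each information set independently, so the count is the product 2 × 2 × 2 × 2 = 16.

16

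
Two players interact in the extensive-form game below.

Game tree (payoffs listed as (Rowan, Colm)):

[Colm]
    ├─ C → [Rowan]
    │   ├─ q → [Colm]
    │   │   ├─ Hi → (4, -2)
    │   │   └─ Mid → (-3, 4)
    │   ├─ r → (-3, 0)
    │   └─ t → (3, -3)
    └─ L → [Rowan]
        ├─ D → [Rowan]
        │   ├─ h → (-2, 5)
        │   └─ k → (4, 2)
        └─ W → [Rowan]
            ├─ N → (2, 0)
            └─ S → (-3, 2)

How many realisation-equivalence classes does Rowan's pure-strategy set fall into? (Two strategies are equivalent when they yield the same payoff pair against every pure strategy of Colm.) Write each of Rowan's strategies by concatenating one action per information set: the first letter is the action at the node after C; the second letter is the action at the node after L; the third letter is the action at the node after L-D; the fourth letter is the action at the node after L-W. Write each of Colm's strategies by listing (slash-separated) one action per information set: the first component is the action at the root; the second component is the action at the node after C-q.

Rowan has 24 pure strategies: qDhN, qDhS, qDkN, qDkS, qWhN, qWhS, qWkN, qWkS, rDhN, rDhS, rDkN, rDkS, rWhN, rWhS, rWkN, rWkS, tDhN, tDhS, tDkN, tDkS, tWhN, tWhS, tWkN, tWkS. Columns: C/Hi, C/Mid, L/Hi, L/Mid.
{qDhN, qDhS} → row (4,-2) (-3,4) (-2,5) (-2,5)
{qDkN, qDkS} → row (4,-2) (-3,4) (4,2) (4,2)
{qWhN, qWkN} → row (4,-2) (-3,4) (2,0) (2,0)
{qWhS, qWkS} → row (4,-2) (-3,4) (-3,2) (-3,2)
{rDhN, rDhS} → row (-3,0) (-3,0) (-2,5) (-2,5)
{rDkN, rDkS} → row (-3,0) (-3,0) (4,2) (4,2)
{rWhN, rWkN} → row (-3,0) (-3,0) (2,0) (2,0)
{rWhS, rWkS} → row (-3,0) (-3,0) (-3,2) (-3,2)
{tDhN, tDhS} → row (3,-3) (3,-3) (-2,5) (-2,5)
{tDkN, tDkS} → row (3,-3) (3,-3) (4,2) (4,2)
{tWhN, tWkN} → row (3,-3) (3,-3) (2,0) (2,0)
{tWhS, tWkS} → row (3,-3) (3,-3) (-3,2) (-3,2)
That's 12 distinct rows out of 24 strategies.

12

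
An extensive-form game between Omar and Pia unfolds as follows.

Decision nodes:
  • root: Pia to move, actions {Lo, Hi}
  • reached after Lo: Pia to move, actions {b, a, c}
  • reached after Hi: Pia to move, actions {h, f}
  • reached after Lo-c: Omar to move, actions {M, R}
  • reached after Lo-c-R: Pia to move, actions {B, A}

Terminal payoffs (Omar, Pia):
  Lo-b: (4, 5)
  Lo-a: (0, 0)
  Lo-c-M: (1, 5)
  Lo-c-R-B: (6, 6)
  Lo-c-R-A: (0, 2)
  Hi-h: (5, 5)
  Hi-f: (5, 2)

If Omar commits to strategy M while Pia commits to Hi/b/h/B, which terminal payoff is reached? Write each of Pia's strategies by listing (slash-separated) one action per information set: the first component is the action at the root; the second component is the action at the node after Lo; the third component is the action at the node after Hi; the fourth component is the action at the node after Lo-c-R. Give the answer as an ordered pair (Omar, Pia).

(5, 5)

Trace the play path from the root:
  Pia plays Hi
  Pia plays h at [Hi]
→ terminal payoff (5, 5).
(Omar's choice at the node after Lo-c is never reached on this path, so it doesn't affect the outcome.)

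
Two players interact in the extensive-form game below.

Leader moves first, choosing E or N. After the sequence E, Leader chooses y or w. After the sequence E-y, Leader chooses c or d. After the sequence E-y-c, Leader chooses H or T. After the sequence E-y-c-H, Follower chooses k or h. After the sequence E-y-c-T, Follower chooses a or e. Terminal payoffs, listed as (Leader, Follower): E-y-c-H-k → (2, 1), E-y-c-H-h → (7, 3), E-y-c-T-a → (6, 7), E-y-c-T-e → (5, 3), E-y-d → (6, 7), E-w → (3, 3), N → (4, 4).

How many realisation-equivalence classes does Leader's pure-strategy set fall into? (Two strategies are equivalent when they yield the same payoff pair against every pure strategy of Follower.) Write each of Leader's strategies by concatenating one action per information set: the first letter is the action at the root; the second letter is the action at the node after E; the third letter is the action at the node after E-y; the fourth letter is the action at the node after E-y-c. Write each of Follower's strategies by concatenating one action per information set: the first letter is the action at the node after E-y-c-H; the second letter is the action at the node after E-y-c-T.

Leader has 16 pure strategies: EycH, EycT, EydH, EydT, EwcH, EwcT, EwdH, EwdT, NycH, NycT, NydH, NydT, NwcH, NwcT, NwdH, NwdT. Columns: ka, ke, ha, he.
{EycH} → row (2,1) (2,1) (7,3) (7,3)
{EycT} → row (6,7) (5,3) (6,7) (5,3)
{EydH, EydT} → row (6,7) (6,7) (6,7) (6,7)
{EwcH, EwcT, EwdH, EwdT} → row (3,3) (3,3) (3,3) (3,3)
{NycH, NycT, NydH, NydT, NwcH, NwcT, NwdH, NwdT} → row (4,4) (4,4) (4,4) (4,4)
That's 5 distinct rows out of 16 strategies.

5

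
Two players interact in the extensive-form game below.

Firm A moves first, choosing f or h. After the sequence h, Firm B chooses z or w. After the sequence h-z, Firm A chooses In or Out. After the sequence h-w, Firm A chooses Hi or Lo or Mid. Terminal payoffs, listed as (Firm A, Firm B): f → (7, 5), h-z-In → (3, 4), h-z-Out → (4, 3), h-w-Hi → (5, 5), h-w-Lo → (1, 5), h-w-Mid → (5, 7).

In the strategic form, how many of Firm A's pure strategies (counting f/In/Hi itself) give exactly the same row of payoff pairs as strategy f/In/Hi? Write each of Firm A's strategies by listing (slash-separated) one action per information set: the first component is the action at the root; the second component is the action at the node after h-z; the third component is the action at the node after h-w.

Row for f/In/Hi (columns z, w): (7,5) (7,5).
Under f/In/Hi, Firm A's choice at the node after h-z and at the node after h-w can never be reached regardless of what Firm B does, so varying those choices leaves every outcome unchanged.
Holding the reachable choices fixed and varying the unreachable ones freely already gives 2 × 3 = 6 equivalent strategies.
No other strategy reproduces this row, so those 6 are the full class: f/In/Hi, f/In/Lo, f/In/Mid, f/Out/Hi, f/Out/Lo, f/Out/Mid.

6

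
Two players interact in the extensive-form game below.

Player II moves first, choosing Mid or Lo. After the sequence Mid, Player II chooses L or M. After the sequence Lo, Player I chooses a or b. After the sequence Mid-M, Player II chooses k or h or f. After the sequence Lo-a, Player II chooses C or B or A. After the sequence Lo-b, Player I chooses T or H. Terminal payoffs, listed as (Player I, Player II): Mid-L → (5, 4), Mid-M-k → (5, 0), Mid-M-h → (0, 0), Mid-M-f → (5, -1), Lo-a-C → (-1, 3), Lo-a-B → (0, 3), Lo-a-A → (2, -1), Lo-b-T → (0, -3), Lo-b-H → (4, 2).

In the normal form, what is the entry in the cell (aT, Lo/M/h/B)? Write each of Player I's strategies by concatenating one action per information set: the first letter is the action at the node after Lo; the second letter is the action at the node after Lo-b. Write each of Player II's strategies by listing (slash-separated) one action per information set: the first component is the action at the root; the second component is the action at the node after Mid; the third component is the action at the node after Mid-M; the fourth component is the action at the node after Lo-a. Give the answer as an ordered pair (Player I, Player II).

(0, 3)

Trace the play path from the root:
  Player II plays Lo
  Player I plays a at [Lo]
  Player II plays B at [Lo-a]
→ terminal payoff (0, 3).
(Player I's choice at the node after Lo-b is never reached on this path, so it doesn't affect the outcome.)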